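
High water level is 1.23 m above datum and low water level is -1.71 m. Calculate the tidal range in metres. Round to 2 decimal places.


Tidal range = High water - Low water
Tidal range = 1.23 - (-1.71)
Tidal range = 2.94 m

2.94


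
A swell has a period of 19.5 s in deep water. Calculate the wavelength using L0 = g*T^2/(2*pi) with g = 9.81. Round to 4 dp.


L0 = g * T^2 / (2 * pi)
L0 = 9.81 * 19.5^2 / (2 * pi)
L0 = 9.81 * 380.2500 / 6.28319
L0 = 3730.2525 / 6.28319
L0 = 593.6881 m

593.6881


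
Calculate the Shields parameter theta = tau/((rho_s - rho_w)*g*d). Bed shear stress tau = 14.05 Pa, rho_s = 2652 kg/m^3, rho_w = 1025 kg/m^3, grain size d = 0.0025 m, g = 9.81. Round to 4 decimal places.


theta = tau / ((rho_s - rho_w) * g * d)
rho_s - rho_w = 2652 - 1025 = 1627
Denominator = 1627 * 9.81 * 0.0025 = 39.902175
theta = 14.05 / 39.902175
theta = 0.3521

0.3521


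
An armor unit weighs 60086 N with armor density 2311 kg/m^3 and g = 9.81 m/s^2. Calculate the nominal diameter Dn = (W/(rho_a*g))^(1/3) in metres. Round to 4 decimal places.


V = W / (rho_a * g)
V = 60086 / (2311 * 9.81)
V = 60086 / 22670.91
V = 2.650357 m^3
Dn = V^(1/3) = 2.650357^(1/3)
Dn = 1.3839 m

1.3839


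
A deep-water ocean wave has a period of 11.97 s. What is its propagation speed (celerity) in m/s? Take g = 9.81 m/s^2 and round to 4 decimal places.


We use the deep-water celerity formula:
C = g * T / (2 * pi)
C = 9.81 * 11.97 / (2 * 3.14159...)
C = 117.425700 / 6.283185
C = 18.6889 m/s

18.6889


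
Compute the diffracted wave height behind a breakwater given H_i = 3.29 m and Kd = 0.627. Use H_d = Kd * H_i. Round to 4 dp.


H_d = Kd * H_i
H_d = 0.627 * 3.29
H_d = 2.0628 m

2.0628


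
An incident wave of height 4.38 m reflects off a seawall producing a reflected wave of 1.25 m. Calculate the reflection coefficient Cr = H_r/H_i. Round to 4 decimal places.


Cr = H_r / H_i
Cr = 1.25 / 4.38
Cr = 0.2854

0.2854


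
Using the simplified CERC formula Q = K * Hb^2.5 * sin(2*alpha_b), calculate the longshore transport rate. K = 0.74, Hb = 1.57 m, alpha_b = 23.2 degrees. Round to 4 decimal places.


Q = K * Hb^2.5 * sin(2 * alpha_b)
Hb^2.5 = 1.57^2.5 = 3.088511
sin(2 * 23.2) = sin(46.4) = 0.724172
Q = 0.74 * 3.088511 * 0.724172
Q = 1.6551 m^3/s

1.6551


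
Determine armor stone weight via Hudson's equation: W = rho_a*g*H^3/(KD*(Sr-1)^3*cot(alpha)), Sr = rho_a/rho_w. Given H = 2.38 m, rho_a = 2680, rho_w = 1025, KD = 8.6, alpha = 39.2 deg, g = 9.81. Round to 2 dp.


Sr = rho_a / rho_w = 2680 / 1025 = 2.614634
(Sr - 1) = 1.614634
(Sr - 1)^3 = 4.209421
cot(39.2) = 1 / tan(39.2) = 1 / 0.815580 = 1.226121
Numerator = 2680 * 9.81 * 2.38^3 = 354433.4259
Denominator = 8.6 * 4.209421 * 1.226121 = 44.386840
W = 354433.4259 / 44.386840
W = 7985.10 N

7985.10


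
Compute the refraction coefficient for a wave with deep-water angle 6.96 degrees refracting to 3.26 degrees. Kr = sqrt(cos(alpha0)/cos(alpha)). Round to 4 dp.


Kr = sqrt(cos(alpha0) / cos(alpha))
cos(6.96) = 0.992631
cos(3.26) = 0.998382
Kr = sqrt(0.992631 / 0.998382)
Kr = sqrt(0.994240)
Kr = 0.9971

0.9971


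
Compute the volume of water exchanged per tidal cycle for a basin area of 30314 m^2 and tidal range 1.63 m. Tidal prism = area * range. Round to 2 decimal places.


Tidal prism = Area * Tidal range
P = 30314 * 1.63
P = 49411.82 m^3

49411.82


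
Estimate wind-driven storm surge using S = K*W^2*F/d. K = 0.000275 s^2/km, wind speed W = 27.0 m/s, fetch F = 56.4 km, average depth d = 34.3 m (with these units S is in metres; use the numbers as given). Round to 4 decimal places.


S = K * W^2 * F / d
W^2 = 27.0^2 = 729.00
S = 0.000275 * 729.00 * 56.4 / 34.3
Numerator = 0.000275 * 729.00 * 56.4 = 11.306790
S = 11.306790 / 34.3 = 0.3296 m

0.3296


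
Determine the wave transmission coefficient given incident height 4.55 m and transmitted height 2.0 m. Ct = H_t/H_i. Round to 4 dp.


Ct = H_t / H_i
Ct = 2.0 / 4.55
Ct = 0.4396

0.4396


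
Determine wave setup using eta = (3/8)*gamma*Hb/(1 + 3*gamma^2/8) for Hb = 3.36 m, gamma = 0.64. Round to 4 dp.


eta = (3/8) * gamma * Hb / (1 + 3*gamma^2/8)
Numerator = (3/8) * 0.64 * 3.36 = 0.806400
Denominator = 1 + 3*0.64^2/8 = 1 + 0.153600 = 1.153600
eta = 0.806400 / 1.153600
eta = 0.6990 m

0.6990


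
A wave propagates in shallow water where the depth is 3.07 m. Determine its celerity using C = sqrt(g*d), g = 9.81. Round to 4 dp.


Using the shallow-water approximation:
C = sqrt(g * d) = sqrt(9.81 * 3.07)
C = sqrt(30.1167)
C = 5.4879 m/s

5.4879


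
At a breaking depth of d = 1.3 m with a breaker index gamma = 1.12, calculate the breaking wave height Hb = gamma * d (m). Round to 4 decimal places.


Hb = gamma * d
Hb = 1.12 * 1.3
Hb = 1.4560 m

1.4560


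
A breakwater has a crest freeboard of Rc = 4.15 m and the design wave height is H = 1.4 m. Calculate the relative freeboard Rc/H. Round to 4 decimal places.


Relative freeboard = Rc / H
= 4.15 / 1.4
= 2.9643

2.9643


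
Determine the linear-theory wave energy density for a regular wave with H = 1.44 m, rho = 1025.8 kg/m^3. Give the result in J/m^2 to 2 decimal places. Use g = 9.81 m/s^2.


E = (1/8) * rho * g * H^2
E = (1/8) * 1025.8 * 9.81 * 1.44^2
E = 0.125 * 1025.8 * 9.81 * 2.0736
E = 2608.36 J/m^2

2608.36


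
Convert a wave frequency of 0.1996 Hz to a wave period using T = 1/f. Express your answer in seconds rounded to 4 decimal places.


T = 1 / f
T = 1 / 0.1996
T = 5.0100 s

5.0100


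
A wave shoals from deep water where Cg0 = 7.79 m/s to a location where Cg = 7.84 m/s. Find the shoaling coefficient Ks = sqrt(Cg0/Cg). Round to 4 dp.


Ks = sqrt(Cg0 / Cg)
Ks = sqrt(7.79 / 7.84)
Ks = sqrt(0.9936)
Ks = 0.9968

0.9968


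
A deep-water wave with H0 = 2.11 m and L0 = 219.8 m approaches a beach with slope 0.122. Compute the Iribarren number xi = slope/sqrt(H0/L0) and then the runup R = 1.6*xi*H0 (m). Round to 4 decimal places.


xi = slope / sqrt(H0/L0)
H0/L0 = 2.11/219.8 = 0.009600
sqrt(0.009600) = 0.097978
xi = 0.122 / 0.097978 = 1.245181
R = 1.6 * xi * H0 = 1.6 * 1.245181 * 2.11
R = 4.2037 m

4.2037


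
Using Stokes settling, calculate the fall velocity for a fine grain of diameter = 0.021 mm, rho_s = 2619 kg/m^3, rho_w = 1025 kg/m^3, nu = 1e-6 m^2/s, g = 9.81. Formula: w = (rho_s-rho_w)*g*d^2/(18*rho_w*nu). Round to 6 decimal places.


w = (rho_s - rho_w) * g * d^2 / (18 * rho_w * nu)
d = 0.021 mm = 0.000021 m
rho_s - rho_w = 2619 - 1025 = 1594
Numerator = 1594 * 9.81 * (0.000021)^2 = 0.000006895979
Denominator = 18 * 1025 * 1e-6 = 0.018450
w = 0.000374 m/s

0.000374


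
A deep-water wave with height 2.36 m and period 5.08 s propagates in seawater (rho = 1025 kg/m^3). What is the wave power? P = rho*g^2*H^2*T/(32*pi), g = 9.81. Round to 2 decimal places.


P = rho * g^2 * H^2 * T / (32 * pi)
P = 1025 * 9.81^2 * 2.36^2 * 5.08 / (32 * pi)
P = 1025 * 96.2361 * 5.5696 * 5.08 / 100.53096
P = 27761.94 W/m

27761.94


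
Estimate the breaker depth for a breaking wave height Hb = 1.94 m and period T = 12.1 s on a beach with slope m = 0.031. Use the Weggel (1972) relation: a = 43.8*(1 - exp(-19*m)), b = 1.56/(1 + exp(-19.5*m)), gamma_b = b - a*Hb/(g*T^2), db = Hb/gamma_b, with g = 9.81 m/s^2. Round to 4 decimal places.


a = 43.8 * (1 - exp(-19 * m))
exp(-19 * 0.031) = exp(-0.5890) = 0.554882
a = 43.8 * (1 - 0.554882) = 19.496173
b = 1.56 / (1 + exp(-19.5 * m))
exp(-19.5 * 0.031) = exp(-0.6045) = 0.546348
b = 1.56 / (1 + 0.546348) = 1.008829
Hb / (g * T^2) = 1.94 / (9.81 * 12.1^2) = 1.94 / 1436.2821 = 0.00135071
gamma_b = b - a * Hb/(g*T^2) = 1.008829 - 19.496173 * 0.00135071 = 0.982495
db = Hb / gamma_b = 1.94 / 0.982495
db = 1.9746 m

1.9746


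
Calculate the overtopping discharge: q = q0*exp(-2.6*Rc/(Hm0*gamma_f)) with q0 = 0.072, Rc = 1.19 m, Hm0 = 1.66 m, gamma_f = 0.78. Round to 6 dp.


q = q0 * exp(-2.6 * Rc / (Hm0 * gamma_f))
Exponent = -2.6 * 1.19 / (1.66 * 0.78)
= -2.6 * 1.19 / 1.2948
= -2.389558
exp(-2.389558) = 0.091670
q = 0.072 * 0.091670
q = 0.006600 m^3/s/m

0.006600


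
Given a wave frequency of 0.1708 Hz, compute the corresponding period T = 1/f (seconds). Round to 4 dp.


T = 1 / f
T = 1 / 0.1708
T = 5.8548 s

5.8548


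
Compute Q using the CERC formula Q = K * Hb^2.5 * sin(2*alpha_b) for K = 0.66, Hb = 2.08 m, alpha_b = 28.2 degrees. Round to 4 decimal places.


Q = K * Hb^2.5 * sin(2 * alpha_b)
Hb^2.5 = 2.08^2.5 = 6.239623
sin(2 * 28.2) = sin(56.4) = 0.832921
Q = 0.66 * 6.239623 * 0.832921
Q = 3.4301 m^3/s

3.4301


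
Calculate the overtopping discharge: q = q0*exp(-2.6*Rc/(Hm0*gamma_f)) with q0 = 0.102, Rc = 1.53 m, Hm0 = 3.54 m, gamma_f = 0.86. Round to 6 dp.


q = q0 * exp(-2.6 * Rc / (Hm0 * gamma_f))
Exponent = -2.6 * 1.53 / (3.54 * 0.86)
= -2.6 * 1.53 / 3.0444
= -1.306661
exp(-1.306661) = 0.270722
q = 0.102 * 0.270722
q = 0.027614 m^3/s/m

0.027614


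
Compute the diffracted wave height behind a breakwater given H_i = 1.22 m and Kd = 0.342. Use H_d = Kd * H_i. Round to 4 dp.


H_d = Kd * H_i
H_d = 0.342 * 1.22
H_d = 0.4172 m

0.4172


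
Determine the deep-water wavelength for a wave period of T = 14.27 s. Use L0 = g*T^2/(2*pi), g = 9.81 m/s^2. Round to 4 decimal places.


L0 = g * T^2 / (2 * pi)
L0 = 9.81 * 14.27^2 / (2 * pi)
L0 = 9.81 * 203.6329 / 6.28319
L0 = 1997.6387 / 6.28319
L0 = 317.9341 m

317.9341


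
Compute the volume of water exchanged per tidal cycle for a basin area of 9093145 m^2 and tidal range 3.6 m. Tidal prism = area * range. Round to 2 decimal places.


Tidal prism = Area * Tidal range
P = 9093145 * 3.6
P = 32735322.00 m^3

32735322.00


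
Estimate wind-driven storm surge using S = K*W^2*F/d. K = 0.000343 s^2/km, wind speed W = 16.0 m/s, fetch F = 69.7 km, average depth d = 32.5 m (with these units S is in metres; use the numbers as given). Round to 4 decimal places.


S = K * W^2 * F / d
W^2 = 16.0^2 = 256.00
S = 0.000343 * 256.00 * 69.7 / 32.5
Numerator = 0.000343 * 256.00 * 69.7 = 6.120218
S = 6.120218 / 32.5 = 0.1883 m

0.1883


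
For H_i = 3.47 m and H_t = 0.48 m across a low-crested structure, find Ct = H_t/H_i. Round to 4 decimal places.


Ct = H_t / H_i
Ct = 0.48 / 3.47
Ct = 0.1383

0.1383


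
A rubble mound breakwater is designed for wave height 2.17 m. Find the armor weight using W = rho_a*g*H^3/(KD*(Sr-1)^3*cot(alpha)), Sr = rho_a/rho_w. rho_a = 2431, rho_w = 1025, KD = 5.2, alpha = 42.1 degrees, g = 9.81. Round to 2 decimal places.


Sr = rho_a / rho_w = 2431 / 1025 = 2.371707
(Sr - 1) = 1.371707
(Sr - 1)^3 = 2.580978
cot(42.1) = 1 / tan(42.1) = 1 / 0.903569 = 1.106722
Numerator = 2431 * 9.81 * 2.17^3 = 243687.4524
Denominator = 5.2 * 2.580978 * 1.106722 = 14.853412
W = 243687.4524 / 14.853412
W = 16406.16 N

16406.16


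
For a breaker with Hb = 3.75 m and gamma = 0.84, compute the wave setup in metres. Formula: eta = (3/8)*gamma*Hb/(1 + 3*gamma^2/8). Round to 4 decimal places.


eta = (3/8) * gamma * Hb / (1 + 3*gamma^2/8)
Numerator = (3/8) * 0.84 * 3.75 = 1.181250
Denominator = 1 + 3*0.84^2/8 = 1 + 0.264600 = 1.264600
eta = 1.181250 / 1.264600
eta = 0.9341 m

0.9341


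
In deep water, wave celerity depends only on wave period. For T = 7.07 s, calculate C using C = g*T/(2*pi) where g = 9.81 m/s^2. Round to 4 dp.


We use the deep-water celerity formula:
C = g * T / (2 * pi)
C = 9.81 * 7.07 / (2 * 3.14159...)
C = 69.356700 / 6.283185
C = 11.0385 m/s

11.0385


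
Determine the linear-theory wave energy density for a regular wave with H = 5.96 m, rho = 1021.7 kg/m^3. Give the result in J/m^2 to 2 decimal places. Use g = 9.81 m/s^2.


E = (1/8) * rho * g * H^2
E = (1/8) * 1021.7 * 9.81 * 5.96^2
E = 0.125 * 1021.7 * 9.81 * 35.5216
E = 44503.58 J/m^2

44503.58


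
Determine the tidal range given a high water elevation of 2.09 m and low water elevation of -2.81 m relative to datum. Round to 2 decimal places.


Tidal range = High water - Low water
Tidal range = 2.09 - (-2.81)
Tidal range = 4.90 m

4.90


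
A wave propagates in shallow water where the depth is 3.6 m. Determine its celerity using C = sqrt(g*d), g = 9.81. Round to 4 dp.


Using the shallow-water approximation:
C = sqrt(g * d) = sqrt(9.81 * 3.6)
C = sqrt(35.3160)
C = 5.9427 m/s

5.9427


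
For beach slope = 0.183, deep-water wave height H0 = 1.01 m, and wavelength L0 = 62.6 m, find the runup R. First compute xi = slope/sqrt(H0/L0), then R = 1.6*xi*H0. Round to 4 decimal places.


xi = slope / sqrt(H0/L0)
H0/L0 = 1.01/62.6 = 0.016134
sqrt(0.016134) = 0.127020
xi = 0.183 / 0.127020 = 1.440713
R = 1.6 * xi * H0 = 1.6 * 1.440713 * 1.01
R = 2.3282 m

2.3282


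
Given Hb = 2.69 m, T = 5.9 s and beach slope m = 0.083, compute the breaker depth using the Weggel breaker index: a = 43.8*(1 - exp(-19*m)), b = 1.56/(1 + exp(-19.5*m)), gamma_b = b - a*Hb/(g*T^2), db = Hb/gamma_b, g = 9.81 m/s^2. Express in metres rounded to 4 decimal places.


a = 43.8 * (1 - exp(-19 * m))
exp(-19 * 0.083) = exp(-1.5770) = 0.206594
a = 43.8 * (1 - 0.206594) = 34.751185
b = 1.56 / (1 + exp(-19.5 * m))
exp(-19.5 * 0.083) = exp(-1.6185) = 0.198196
b = 1.56 / (1 + 0.198196) = 1.301958
Hb / (g * T^2) = 2.69 / (9.81 * 5.9^2) = 2.69 / 341.4861 = 0.00787733
gamma_b = b - a * Hb/(g*T^2) = 1.301958 - 34.751185 * 0.00787733 = 1.028211
db = Hb / gamma_b = 2.69 / 1.028211
db = 2.6162 m

2.6162


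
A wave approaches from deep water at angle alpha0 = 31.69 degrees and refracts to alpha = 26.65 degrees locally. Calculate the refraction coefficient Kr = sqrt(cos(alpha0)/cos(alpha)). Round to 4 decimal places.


Kr = sqrt(cos(alpha0) / cos(alpha))
cos(31.69) = 0.850903
cos(26.65) = 0.893763
Kr = sqrt(0.850903 / 0.893763)
Kr = sqrt(0.952045)
Kr = 0.9757

0.9757


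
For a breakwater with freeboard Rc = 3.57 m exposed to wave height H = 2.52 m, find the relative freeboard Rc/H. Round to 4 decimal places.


Relative freeboard = Rc / H
= 3.57 / 2.52
= 1.4167

1.4167


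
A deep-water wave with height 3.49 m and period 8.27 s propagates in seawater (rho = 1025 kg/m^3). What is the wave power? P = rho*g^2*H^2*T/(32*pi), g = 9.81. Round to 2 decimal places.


P = rho * g^2 * H^2 * T / (32 * pi)
P = 1025 * 9.81^2 * 3.49^2 * 8.27 / (32 * pi)
P = 1025 * 96.2361 * 12.1801 * 8.27 / 100.53096
P = 98836.74 W/m

98836.74


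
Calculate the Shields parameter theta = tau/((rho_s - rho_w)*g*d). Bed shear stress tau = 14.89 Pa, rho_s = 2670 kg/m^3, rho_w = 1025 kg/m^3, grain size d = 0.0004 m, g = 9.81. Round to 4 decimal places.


theta = tau / ((rho_s - rho_w) * g * d)
rho_s - rho_w = 2670 - 1025 = 1645
Denominator = 1645 * 9.81 * 0.0004 = 6.454980
theta = 14.89 / 6.454980
theta = 2.3067

2.3067


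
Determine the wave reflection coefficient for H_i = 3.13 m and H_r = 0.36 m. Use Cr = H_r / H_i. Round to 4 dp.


Cr = H_r / H_i
Cr = 0.36 / 3.13
Cr = 0.1150

0.1150


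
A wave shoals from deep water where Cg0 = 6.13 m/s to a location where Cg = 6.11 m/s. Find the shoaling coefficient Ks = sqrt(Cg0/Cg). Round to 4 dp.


Ks = sqrt(Cg0 / Cg)
Ks = sqrt(6.13 / 6.11)
Ks = sqrt(1.0033)
Ks = 1.0016

1.0016


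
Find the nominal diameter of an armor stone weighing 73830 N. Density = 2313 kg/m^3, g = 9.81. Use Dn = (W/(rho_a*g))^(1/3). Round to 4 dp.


V = W / (rho_a * g)
V = 73830 / (2313 * 9.81)
V = 73830 / 22690.53
V = 3.253780 m^3
Dn = V^(1/3) = 3.253780^(1/3)
Dn = 1.4818 m

1.4818


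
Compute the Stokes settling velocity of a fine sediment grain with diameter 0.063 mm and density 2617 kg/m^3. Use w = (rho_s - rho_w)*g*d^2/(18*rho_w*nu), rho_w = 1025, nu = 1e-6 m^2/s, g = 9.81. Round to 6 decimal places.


w = (rho_s - rho_w) * g * d^2 / (18 * rho_w * nu)
d = 0.063 mm = 0.000063 m
rho_s - rho_w = 2617 - 1025 = 1592
Numerator = 1592 * 9.81 * (0.000063)^2 = 0.000061985937
Denominator = 18 * 1025 * 1e-6 = 0.018450
w = 0.003360 m/s

0.003360


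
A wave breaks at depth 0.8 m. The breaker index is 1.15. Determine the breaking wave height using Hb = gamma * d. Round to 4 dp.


Hb = gamma * d
Hb = 1.15 * 0.8
Hb = 0.9200 m

0.9200


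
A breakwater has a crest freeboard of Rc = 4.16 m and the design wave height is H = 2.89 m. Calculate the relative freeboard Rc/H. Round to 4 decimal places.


Relative freeboard = Rc / H
= 4.16 / 2.89
= 1.4394

1.4394


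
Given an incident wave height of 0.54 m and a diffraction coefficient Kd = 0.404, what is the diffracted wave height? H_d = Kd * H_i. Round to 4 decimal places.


H_d = Kd * H_i
H_d = 0.404 * 0.54
H_d = 0.2182 m

0.2182


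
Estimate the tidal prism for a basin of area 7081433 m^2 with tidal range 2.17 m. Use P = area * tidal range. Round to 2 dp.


Tidal prism = Area * Tidal range
P = 7081433 * 2.17
P = 15366709.61 m^3

15366709.61


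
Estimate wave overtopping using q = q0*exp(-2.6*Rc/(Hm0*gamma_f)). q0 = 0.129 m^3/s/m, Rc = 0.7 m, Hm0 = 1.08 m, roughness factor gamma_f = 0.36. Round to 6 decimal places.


q = q0 * exp(-2.6 * Rc / (Hm0 * gamma_f))
Exponent = -2.6 * 0.7 / (1.08 * 0.36)
= -2.6 * 0.7 / 0.3888
= -4.681070
exp(-4.681070) = 0.009269
q = 0.129 * 0.009269
q = 0.001196 m^3/s/m

0.001196


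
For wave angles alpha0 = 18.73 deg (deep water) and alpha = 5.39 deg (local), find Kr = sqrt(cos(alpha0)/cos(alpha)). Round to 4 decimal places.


Kr = sqrt(cos(alpha0) / cos(alpha))
cos(18.73) = 0.947042
cos(5.39) = 0.995578
Kr = sqrt(0.947042 / 0.995578)
Kr = sqrt(0.951248)
Kr = 0.9753

0.9753


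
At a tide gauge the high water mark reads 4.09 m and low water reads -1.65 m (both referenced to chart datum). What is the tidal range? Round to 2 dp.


Tidal range = High water - Low water
Tidal range = 4.09 - (-1.65)
Tidal range = 5.74 m

5.74


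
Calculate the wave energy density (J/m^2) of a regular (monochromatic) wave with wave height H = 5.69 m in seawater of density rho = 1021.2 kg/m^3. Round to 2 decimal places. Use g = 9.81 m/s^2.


E = (1/8) * rho * g * H^2
E = (1/8) * 1021.2 * 9.81 * 5.69^2
E = 0.125 * 1021.2 * 9.81 * 32.3761
E = 40542.86 J/m^2

40542.86


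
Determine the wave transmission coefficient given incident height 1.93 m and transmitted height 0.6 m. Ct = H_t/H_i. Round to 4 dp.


Ct = H_t / H_i
Ct = 0.6 / 1.93
Ct = 0.3109

0.3109


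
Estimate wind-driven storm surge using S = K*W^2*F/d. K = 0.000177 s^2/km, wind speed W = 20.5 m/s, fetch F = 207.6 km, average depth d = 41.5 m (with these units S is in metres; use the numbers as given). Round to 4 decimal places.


S = K * W^2 * F / d
W^2 = 20.5^2 = 420.25
S = 0.000177 * 420.25 * 207.6 / 41.5
Numerator = 0.000177 * 420.25 * 207.6 = 15.442170
S = 15.442170 / 41.5 = 0.3721 m

0.3721


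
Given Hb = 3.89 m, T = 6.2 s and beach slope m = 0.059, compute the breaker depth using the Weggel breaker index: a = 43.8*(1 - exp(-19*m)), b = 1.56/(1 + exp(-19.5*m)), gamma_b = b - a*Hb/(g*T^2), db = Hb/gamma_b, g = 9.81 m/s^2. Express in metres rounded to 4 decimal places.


a = 43.8 * (1 - exp(-19 * m))
exp(-19 * 0.059) = exp(-1.1210) = 0.325954
a = 43.8 * (1 - 0.325954) = 29.523229
b = 1.56 / (1 + exp(-19.5 * m))
exp(-19.5 * 0.059) = exp(-1.1505) = 0.316478
b = 1.56 / (1 + 0.316478) = 1.184979
Hb / (g * T^2) = 3.89 / (9.81 * 6.2^2) = 3.89 / 377.0964 = 0.01031566
gamma_b = b - a * Hb/(g*T^2) = 1.184979 - 29.523229 * 0.01031566 = 0.880428
db = Hb / gamma_b = 3.89 / 0.880428
db = 4.4183 m

4.4183


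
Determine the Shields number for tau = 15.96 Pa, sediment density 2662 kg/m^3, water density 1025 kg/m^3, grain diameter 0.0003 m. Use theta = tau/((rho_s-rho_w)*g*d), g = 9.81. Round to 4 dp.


theta = tau / ((rho_s - rho_w) * g * d)
rho_s - rho_w = 2662 - 1025 = 1637
Denominator = 1637 * 9.81 * 0.0003 = 4.817691
theta = 15.96 / 4.817691
theta = 3.3128

3.3128


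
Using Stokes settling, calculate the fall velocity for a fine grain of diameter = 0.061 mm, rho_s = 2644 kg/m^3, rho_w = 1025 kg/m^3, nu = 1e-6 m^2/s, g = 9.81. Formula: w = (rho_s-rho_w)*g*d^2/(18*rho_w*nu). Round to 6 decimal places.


w = (rho_s - rho_w) * g * d^2 / (18 * rho_w * nu)
d = 0.061 mm = 0.000061 m
rho_s - rho_w = 2644 - 1025 = 1619
Numerator = 1619 * 9.81 * (0.000061)^2 = 0.000059098373
Denominator = 18 * 1025 * 1e-6 = 0.018450
w = 0.003203 m/s

0.003203


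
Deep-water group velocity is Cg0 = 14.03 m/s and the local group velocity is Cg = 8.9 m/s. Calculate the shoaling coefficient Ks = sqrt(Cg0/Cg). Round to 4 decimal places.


Ks = sqrt(Cg0 / Cg)
Ks = sqrt(14.03 / 8.9)
Ks = sqrt(1.5764)
Ks = 1.2555

1.2555


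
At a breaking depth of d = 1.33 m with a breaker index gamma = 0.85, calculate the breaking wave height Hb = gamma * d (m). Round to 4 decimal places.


Hb = gamma * d
Hb = 0.85 * 1.33
Hb = 1.1305 m

1.1305


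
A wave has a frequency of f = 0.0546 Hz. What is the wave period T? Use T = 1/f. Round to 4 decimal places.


T = 1 / f
T = 1 / 0.0546
T = 18.3150 s

18.3150


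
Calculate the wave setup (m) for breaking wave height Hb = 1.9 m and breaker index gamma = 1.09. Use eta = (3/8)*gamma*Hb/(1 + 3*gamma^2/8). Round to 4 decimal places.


eta = (3/8) * gamma * Hb / (1 + 3*gamma^2/8)
Numerator = (3/8) * 1.09 * 1.9 = 0.776625
Denominator = 1 + 3*1.09^2/8 = 1 + 0.445538 = 1.445538
eta = 0.776625 / 1.445538
eta = 0.5373 m

0.5373


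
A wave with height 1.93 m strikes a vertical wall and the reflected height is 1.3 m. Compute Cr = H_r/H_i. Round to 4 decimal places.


Cr = H_r / H_i
Cr = 1.3 / 1.93
Cr = 0.6736

0.6736


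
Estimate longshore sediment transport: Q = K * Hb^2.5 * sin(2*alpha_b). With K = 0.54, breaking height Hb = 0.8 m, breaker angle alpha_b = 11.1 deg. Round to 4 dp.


Q = K * Hb^2.5 * sin(2 * alpha_b)
Hb^2.5 = 0.8^2.5 = 0.572433
sin(2 * 11.1) = sin(22.2) = 0.377841
Q = 0.54 * 0.572433 * 0.377841
Q = 0.1168 m^3/s

0.1168


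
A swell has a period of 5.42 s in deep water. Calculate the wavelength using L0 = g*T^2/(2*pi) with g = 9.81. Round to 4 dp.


L0 = g * T^2 / (2 * pi)
L0 = 9.81 * 5.42^2 / (2 * pi)
L0 = 9.81 * 29.3764 / 6.28319
L0 = 288.1825 / 6.28319
L0 = 45.8657 m

45.8657


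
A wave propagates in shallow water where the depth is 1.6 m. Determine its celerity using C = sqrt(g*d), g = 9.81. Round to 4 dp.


Using the shallow-water approximation:
C = sqrt(g * d) = sqrt(9.81 * 1.6)
C = sqrt(15.6960)
C = 3.9618 m/s

3.9618


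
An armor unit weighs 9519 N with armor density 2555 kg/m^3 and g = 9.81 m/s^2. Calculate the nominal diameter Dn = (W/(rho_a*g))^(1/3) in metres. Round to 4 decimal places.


V = W / (rho_a * g)
V = 9519 / (2555 * 9.81)
V = 9519 / 25064.55
V = 0.379779 m^3
Dn = V^(1/3) = 0.379779^(1/3)
Dn = 0.7242 m

0.7242


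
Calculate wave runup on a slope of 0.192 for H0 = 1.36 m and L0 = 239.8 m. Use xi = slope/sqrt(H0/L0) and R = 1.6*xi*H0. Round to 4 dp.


xi = slope / sqrt(H0/L0)
H0/L0 = 1.36/239.8 = 0.005671
sqrt(0.005671) = 0.075309
xi = 0.192 / 0.075309 = 2.549508
R = 1.6 * xi * H0 = 1.6 * 2.549508 * 1.36
R = 5.5477 m

5.5477


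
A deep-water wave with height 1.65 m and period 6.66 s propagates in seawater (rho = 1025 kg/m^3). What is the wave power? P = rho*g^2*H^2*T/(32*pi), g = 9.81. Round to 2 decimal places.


P = rho * g^2 * H^2 * T / (32 * pi)
P = 1025 * 9.81^2 * 1.65^2 * 6.66 / (32 * pi)
P = 1025 * 96.2361 * 2.7225 * 6.66 / 100.53096
P = 17791.16 W/m

17791.16


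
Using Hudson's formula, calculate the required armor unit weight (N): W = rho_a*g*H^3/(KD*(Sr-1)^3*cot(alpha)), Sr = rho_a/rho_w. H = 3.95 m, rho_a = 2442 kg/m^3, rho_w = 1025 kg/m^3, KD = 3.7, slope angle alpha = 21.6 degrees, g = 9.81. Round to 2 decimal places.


Sr = rho_a / rho_w = 2442 / 1025 = 2.382439
(Sr - 1) = 1.382439
(Sr - 1)^3 = 2.642031
cot(21.6) = 1 / tan(21.6) = 1 / 0.395928 = 2.525712
Numerator = 2442 * 9.81 * 3.95^3 = 1476406.5181
Denominator = 3.7 * 2.642031 * 2.525712 = 24.690134
W = 1476406.5181 / 24.690134
W = 59797.43 N

59797.43


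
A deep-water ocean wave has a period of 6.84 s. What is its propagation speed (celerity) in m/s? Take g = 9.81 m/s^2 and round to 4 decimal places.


We use the deep-water celerity formula:
C = g * T / (2 * pi)
C = 9.81 * 6.84 / (2 * 3.14159...)
C = 67.100400 / 6.283185
C = 10.6794 m/s

10.6794


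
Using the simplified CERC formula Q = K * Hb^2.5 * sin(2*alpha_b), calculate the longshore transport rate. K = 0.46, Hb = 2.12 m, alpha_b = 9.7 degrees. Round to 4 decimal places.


Q = K * Hb^2.5 * sin(2 * alpha_b)
Hb^2.5 = 2.12^2.5 = 6.543945
sin(2 * 9.7) = sin(19.4) = 0.332161
Q = 0.46 * 6.543945 * 0.332161
Q = 0.9999 m^3/s

0.9999


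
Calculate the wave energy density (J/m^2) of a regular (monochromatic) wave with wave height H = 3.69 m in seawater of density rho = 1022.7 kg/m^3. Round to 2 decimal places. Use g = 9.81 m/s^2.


E = (1/8) * rho * g * H^2
E = (1/8) * 1022.7 * 9.81 * 3.69^2
E = 0.125 * 1022.7 * 9.81 * 13.6161
E = 17075.76 J/m^2

17075.76


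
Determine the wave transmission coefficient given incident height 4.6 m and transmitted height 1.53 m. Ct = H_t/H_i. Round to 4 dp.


Ct = H_t / H_i
Ct = 1.53 / 4.6
Ct = 0.3326

0.3326


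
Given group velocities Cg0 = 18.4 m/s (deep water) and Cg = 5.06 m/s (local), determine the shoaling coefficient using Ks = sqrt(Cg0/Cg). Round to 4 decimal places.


Ks = sqrt(Cg0 / Cg)
Ks = sqrt(18.4 / 5.06)
Ks = sqrt(3.6364)
Ks = 1.9069

1.9069


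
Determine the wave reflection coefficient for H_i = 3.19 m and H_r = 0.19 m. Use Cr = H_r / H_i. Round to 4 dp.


Cr = H_r / H_i
Cr = 0.19 / 3.19
Cr = 0.0596

0.0596


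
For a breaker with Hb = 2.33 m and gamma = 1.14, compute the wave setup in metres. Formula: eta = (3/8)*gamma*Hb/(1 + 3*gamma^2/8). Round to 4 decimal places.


eta = (3/8) * gamma * Hb / (1 + 3*gamma^2/8)
Numerator = (3/8) * 1.14 * 2.33 = 0.996075
Denominator = 1 + 3*1.14^2/8 = 1 + 0.487350 = 1.487350
eta = 0.996075 / 1.487350
eta = 0.6697 m

0.6697


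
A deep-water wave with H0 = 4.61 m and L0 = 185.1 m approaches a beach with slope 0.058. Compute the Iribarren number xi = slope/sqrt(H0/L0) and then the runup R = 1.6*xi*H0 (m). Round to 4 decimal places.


xi = slope / sqrt(H0/L0)
H0/L0 = 4.61/185.1 = 0.024905
sqrt(0.024905) = 0.157815
xi = 0.058 / 0.157815 = 0.367520
R = 1.6 * xi * H0 = 1.6 * 0.367520 * 4.61
R = 2.7108 m

2.7108


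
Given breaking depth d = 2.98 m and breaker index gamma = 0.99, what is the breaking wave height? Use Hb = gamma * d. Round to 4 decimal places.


Hb = gamma * d
Hb = 0.99 * 2.98
Hb = 2.9502 m

2.9502


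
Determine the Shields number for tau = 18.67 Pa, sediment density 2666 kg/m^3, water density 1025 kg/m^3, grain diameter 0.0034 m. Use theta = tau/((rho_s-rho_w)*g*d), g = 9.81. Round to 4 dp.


theta = tau / ((rho_s - rho_w) * g * d)
rho_s - rho_w = 2666 - 1025 = 1641
Denominator = 1641 * 9.81 * 0.0034 = 54.733914
theta = 18.67 / 54.733914
theta = 0.3411

0.3411


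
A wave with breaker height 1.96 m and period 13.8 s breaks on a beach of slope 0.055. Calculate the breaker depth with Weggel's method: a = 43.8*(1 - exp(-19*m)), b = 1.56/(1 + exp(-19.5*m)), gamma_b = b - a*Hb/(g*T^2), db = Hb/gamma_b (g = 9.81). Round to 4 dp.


a = 43.8 * (1 - exp(-19 * m))
exp(-19 * 0.055) = exp(-1.0450) = 0.351692
a = 43.8 * (1 - 0.351692) = 28.395898
b = 1.56 / (1 + exp(-19.5 * m))
exp(-19.5 * 0.055) = exp(-1.0725) = 0.342152
b = 1.56 / (1 + 0.342152) = 1.162312
Hb / (g * T^2) = 1.96 / (9.81 * 13.8^2) = 1.96 / 1868.2164 = 0.00104913
gamma_b = b - a * Hb/(g*T^2) = 1.162312 - 28.395898 * 0.00104913 = 1.132521
db = Hb / gamma_b = 1.96 / 1.132521
db = 1.7307 m

1.7307


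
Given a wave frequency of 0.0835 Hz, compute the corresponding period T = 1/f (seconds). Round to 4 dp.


T = 1 / f
T = 1 / 0.0835
T = 11.9760 s

11.9760


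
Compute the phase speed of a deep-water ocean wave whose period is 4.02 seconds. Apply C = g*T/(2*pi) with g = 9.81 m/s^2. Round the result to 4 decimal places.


We use the deep-water celerity formula:
C = g * T / (2 * pi)
C = 9.81 * 4.02 / (2 * 3.14159...)
C = 39.436200 / 6.283185
C = 6.2765 m/s

6.2765


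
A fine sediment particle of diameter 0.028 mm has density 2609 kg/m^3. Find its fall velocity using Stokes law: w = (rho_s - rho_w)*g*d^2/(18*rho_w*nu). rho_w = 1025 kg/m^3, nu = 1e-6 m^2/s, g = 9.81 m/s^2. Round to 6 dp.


w = (rho_s - rho_w) * g * d^2 / (18 * rho_w * nu)
d = 0.028 mm = 0.000028 m
rho_s - rho_w = 2609 - 1025 = 1584
Numerator = 1584 * 9.81 * (0.000028)^2 = 0.000012182607
Denominator = 18 * 1025 * 1e-6 = 0.018450
w = 0.000660 m/s

0.000660


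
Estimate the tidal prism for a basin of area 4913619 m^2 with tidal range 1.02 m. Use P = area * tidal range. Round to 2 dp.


Tidal prism = Area * Tidal range
P = 4913619 * 1.02
P = 5011891.38 m^3

5011891.38


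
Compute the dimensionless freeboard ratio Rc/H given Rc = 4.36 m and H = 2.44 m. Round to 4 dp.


Relative freeboard = Rc / H
= 4.36 / 2.44
= 1.7869

1.7869


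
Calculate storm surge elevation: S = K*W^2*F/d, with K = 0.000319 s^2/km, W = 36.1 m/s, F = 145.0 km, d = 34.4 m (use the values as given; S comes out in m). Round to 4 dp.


S = K * W^2 * F / d
W^2 = 36.1^2 = 1303.21
S = 0.000319 * 1303.21 * 145.0 / 34.4
Numerator = 0.000319 * 1303.21 * 145.0 = 60.279979
S = 60.279979 / 34.4 = 1.7523 m

1.7523


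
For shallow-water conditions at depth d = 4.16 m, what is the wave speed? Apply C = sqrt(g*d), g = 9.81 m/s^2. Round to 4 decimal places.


Using the shallow-water approximation:
C = sqrt(g * d) = sqrt(9.81 * 4.16)
C = sqrt(40.8096)
C = 6.3882 m/s

6.3882


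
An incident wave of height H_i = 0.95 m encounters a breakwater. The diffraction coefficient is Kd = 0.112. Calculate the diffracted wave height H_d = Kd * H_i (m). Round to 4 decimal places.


H_d = Kd * H_i
H_d = 0.112 * 0.95
H_d = 0.1064 m

0.1064


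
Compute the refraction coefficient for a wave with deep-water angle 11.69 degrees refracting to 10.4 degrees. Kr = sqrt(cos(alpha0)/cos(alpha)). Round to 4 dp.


Kr = sqrt(cos(alpha0) / cos(alpha))
cos(11.69) = 0.979258
cos(10.4) = 0.983571
Kr = sqrt(0.979258 / 0.983571)
Kr = sqrt(0.995615)
Kr = 0.9978

0.9978


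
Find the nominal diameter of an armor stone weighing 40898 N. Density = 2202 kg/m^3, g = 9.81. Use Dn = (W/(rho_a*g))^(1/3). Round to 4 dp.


V = W / (rho_a * g)
V = 40898 / (2202 * 9.81)
V = 40898 / 21601.62
V = 1.893284 m^3
Dn = V^(1/3) = 1.893284^(1/3)
Dn = 1.2371 m

1.2371


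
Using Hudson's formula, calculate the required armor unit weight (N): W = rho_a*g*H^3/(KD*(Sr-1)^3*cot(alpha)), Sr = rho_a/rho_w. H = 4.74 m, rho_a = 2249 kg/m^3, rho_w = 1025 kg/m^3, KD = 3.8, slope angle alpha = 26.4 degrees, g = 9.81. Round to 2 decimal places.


Sr = rho_a / rho_w = 2249 / 1025 = 2.194146
(Sr - 1) = 1.194146
(Sr - 1)^3 = 1.702835
cot(26.4) = 1 / tan(26.4) = 1 / 0.496404 = 2.014487
Numerator = 2249 * 9.81 * 4.74^3 = 2349597.5888
Denominator = 3.8 * 1.702835 * 2.014487 = 13.035290
W = 2349597.5888 / 13.035290
W = 180248.96 N

180248.96


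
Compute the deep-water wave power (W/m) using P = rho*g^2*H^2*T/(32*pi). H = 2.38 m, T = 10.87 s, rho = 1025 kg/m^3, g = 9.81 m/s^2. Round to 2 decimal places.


P = rho * g^2 * H^2 * T / (32 * pi)
P = 1025 * 9.81^2 * 2.38^2 * 10.87 / (32 * pi)
P = 1025 * 96.2361 * 5.6644 * 10.87 / 100.53096
P = 60415.10 W/m

60415.10


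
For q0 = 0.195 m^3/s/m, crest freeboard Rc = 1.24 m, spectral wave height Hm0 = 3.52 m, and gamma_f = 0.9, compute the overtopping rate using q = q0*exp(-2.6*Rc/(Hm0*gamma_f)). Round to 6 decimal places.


q = q0 * exp(-2.6 * Rc / (Hm0 * gamma_f))
Exponent = -2.6 * 1.24 / (3.52 * 0.9)
= -2.6 * 1.24 / 3.1680
= -1.017677
exp(-1.017677) = 0.361434
q = 0.195 * 0.361434
q = 0.070480 m^3/s/m

0.070480


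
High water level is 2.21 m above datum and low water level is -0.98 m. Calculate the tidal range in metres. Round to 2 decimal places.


Tidal range = High water - Low water
Tidal range = 2.21 - (-0.98)
Tidal range = 3.19 m

3.19


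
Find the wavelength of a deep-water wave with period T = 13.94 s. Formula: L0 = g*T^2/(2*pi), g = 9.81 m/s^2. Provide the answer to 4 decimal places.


L0 = g * T^2 / (2 * pi)
L0 = 9.81 * 13.94^2 / (2 * pi)
L0 = 9.81 * 194.3236 / 6.28319
L0 = 1906.3145 / 6.28319
L0 = 303.3994 m

303.3994


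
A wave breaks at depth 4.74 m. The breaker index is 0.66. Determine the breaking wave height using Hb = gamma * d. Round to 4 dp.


Hb = gamma * d
Hb = 0.66 * 4.74
Hb = 3.1284 m

3.1284


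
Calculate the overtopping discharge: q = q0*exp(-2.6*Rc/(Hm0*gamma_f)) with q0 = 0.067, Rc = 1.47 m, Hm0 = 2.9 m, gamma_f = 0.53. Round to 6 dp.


q = q0 * exp(-2.6 * Rc / (Hm0 * gamma_f))
Exponent = -2.6 * 1.47 / (2.9 * 0.53)
= -2.6 * 1.47 / 1.5370
= -2.486662
exp(-2.486662) = 0.083187
q = 0.067 * 0.083187
q = 0.005574 m^3/s/m

0.005574


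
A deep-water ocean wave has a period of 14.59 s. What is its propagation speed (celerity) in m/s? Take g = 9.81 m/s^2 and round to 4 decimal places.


We use the deep-water celerity formula:
C = g * T / (2 * pi)
C = 9.81 * 14.59 / (2 * 3.14159...)
C = 143.127900 / 6.283185
C = 22.7795 m/s

22.7795


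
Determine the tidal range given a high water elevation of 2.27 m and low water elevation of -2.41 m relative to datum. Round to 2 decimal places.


Tidal range = High water - Low water
Tidal range = 2.27 - (-2.41)
Tidal range = 4.68 m

4.68


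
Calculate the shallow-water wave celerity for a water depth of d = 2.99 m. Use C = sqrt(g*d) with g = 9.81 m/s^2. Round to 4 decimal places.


Using the shallow-water approximation:
C = sqrt(g * d) = sqrt(9.81 * 2.99)
C = sqrt(29.3319)
C = 5.4159 m/s

5.4159


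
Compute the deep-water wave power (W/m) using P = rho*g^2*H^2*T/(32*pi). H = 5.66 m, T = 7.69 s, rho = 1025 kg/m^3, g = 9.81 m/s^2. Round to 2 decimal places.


P = rho * g^2 * H^2 * T / (32 * pi)
P = 1025 * 9.81^2 * 5.66^2 * 7.69 / (32 * pi)
P = 1025 * 96.2361 * 32.0356 * 7.69 / 100.53096
P = 241724.81 W/m

241724.81


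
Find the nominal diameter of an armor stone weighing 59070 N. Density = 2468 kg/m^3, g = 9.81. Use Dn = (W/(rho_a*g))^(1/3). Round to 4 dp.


V = W / (rho_a * g)
V = 59070 / (2468 * 9.81)
V = 59070 / 24211.08
V = 2.439792 m^3
Dn = V^(1/3) = 2.439792^(1/3)
Dn = 1.3462 m

1.3462


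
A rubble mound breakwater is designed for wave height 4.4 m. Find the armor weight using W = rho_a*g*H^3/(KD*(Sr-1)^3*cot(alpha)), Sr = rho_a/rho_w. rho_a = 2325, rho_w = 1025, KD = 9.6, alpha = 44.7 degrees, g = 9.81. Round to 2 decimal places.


Sr = rho_a / rho_w = 2325 / 1025 = 2.268293
(Sr - 1) = 1.268293
(Sr - 1)^3 = 2.040133
cot(44.7) = 1 / tan(44.7) = 1 / 0.989582 = 1.010527
Numerator = 2325 * 9.81 * 4.4^3 = 1942897.9680
Denominator = 9.6 * 2.040133 * 1.010527 = 19.791454
W = 1942897.9680 / 19.791454
W = 98168.53 N

98168.53


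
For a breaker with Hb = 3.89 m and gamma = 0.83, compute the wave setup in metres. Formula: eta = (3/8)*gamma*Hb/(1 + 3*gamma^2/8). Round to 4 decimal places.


eta = (3/8) * gamma * Hb / (1 + 3*gamma^2/8)
Numerator = (3/8) * 0.83 * 3.89 = 1.210762
Denominator = 1 + 3*0.83^2/8 = 1 + 0.258338 = 1.258338
eta = 1.210762 / 1.258338
eta = 0.9622 m

0.9622


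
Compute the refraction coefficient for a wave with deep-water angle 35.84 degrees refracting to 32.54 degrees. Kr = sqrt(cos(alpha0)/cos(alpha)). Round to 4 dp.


Kr = sqrt(cos(alpha0) / cos(alpha))
cos(35.84) = 0.810655
cos(32.54) = 0.843016
Kr = sqrt(0.810655 / 0.843016)
Kr = sqrt(0.961613)
Kr = 0.9806

0.9806


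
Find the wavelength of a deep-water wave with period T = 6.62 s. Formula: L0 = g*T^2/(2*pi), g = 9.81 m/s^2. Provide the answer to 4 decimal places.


L0 = g * T^2 / (2 * pi)
L0 = 9.81 * 6.62^2 / (2 * pi)
L0 = 9.81 * 43.8244 / 6.28319
L0 = 429.9174 / 6.28319
L0 = 68.4235 m

68.4235


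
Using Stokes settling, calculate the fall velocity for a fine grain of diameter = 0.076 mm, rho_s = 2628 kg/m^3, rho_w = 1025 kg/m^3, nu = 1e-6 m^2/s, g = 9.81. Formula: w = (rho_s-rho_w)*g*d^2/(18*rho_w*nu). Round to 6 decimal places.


w = (rho_s - rho_w) * g * d^2 / (18 * rho_w * nu)
d = 0.076 mm = 0.000076 m
rho_s - rho_w = 2628 - 1025 = 1603
Numerator = 1603 * 9.81 * (0.000076)^2 = 0.000090830084
Denominator = 18 * 1025 * 1e-6 = 0.018450
w = 0.004923 m/s

0.004923


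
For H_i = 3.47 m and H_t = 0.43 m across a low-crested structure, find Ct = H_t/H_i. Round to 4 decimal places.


Ct = H_t / H_i
Ct = 0.43 / 3.47
Ct = 0.1239

0.1239


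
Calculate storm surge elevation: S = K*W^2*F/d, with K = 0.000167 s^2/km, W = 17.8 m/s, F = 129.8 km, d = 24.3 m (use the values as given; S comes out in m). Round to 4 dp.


S = K * W^2 * F / d
W^2 = 17.8^2 = 316.84
S = 0.000167 * 316.84 * 129.8 / 24.3
Numerator = 0.000167 * 316.84 * 129.8 = 6.868014
S = 6.868014 / 24.3 = 0.2826 m

0.2826


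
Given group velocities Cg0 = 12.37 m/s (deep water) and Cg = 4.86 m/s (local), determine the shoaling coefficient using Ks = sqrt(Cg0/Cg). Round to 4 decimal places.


Ks = sqrt(Cg0 / Cg)
Ks = sqrt(12.37 / 4.86)
Ks = sqrt(2.5453)
Ks = 1.5954

1.5954


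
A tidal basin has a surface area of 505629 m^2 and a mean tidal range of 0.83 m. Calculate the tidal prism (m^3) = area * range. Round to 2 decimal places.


Tidal prism = Area * Tidal range
P = 505629 * 0.83
P = 419672.07 m^3

419672.07


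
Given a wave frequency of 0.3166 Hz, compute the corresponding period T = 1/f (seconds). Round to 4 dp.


T = 1 / f
T = 1 / 0.3166
T = 3.1586 s

3.1586


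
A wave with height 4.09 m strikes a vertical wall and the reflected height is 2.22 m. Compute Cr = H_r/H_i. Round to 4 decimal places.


Cr = H_r / H_i
Cr = 2.22 / 4.09
Cr = 0.5428

0.5428


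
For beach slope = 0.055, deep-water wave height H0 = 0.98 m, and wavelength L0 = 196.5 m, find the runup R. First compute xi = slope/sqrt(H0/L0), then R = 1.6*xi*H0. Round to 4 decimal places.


xi = slope / sqrt(H0/L0)
H0/L0 = 0.98/196.5 = 0.004987
sqrt(0.004987) = 0.070621
xi = 0.055 / 0.070621 = 0.778809
R = 1.6 * xi * H0 = 1.6 * 0.778809 * 0.98
R = 1.2212 m

1.2212


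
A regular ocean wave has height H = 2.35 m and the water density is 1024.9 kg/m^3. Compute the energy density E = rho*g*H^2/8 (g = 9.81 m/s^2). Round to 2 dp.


E = (1/8) * rho * g * H^2
E = (1/8) * 1024.9 * 9.81 * 2.35^2
E = 0.125 * 1024.9 * 9.81 * 5.5225
E = 6940.59 J/m^2

6940.59


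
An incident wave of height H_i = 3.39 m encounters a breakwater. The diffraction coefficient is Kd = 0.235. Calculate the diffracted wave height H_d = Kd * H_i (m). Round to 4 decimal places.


H_d = Kd * H_i
H_d = 0.235 * 3.39
H_d = 0.7967 m

0.7967


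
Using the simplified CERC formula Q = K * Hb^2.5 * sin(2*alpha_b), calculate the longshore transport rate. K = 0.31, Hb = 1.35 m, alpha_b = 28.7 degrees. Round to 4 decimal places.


Q = K * Hb^2.5 * sin(2 * alpha_b)
Hb^2.5 = 1.35^2.5 = 2.117554
sin(2 * 28.7) = sin(57.4) = 0.842452
Q = 0.31 * 2.117554 * 0.842452
Q = 0.5530 m^3/s

0.5530


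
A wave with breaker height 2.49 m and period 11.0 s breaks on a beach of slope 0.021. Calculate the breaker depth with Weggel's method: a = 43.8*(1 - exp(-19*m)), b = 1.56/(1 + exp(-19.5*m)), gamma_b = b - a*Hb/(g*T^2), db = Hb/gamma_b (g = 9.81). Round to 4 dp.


a = 43.8 * (1 - exp(-19 * m))
exp(-19 * 0.021) = exp(-0.3990) = 0.670991
a = 43.8 * (1 - 0.670991) = 14.410607
b = 1.56 / (1 + exp(-19.5 * m))
exp(-19.5 * 0.021) = exp(-0.4095) = 0.663982
b = 1.56 / (1 + 0.663982) = 0.937510
Hb / (g * T^2) = 2.49 / (9.81 * 11.0^2) = 2.49 / 1187.0100 = 0.00209771
gamma_b = b - a * Hb/(g*T^2) = 0.937510 - 14.410607 * 0.00209771 = 0.907281
db = Hb / gamma_b = 2.49 / 0.907281
db = 2.7445 m

2.7445


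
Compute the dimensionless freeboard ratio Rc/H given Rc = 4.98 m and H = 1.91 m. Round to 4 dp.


Relative freeboard = Rc / H
= 4.98 / 1.91
= 2.6073

2.6073


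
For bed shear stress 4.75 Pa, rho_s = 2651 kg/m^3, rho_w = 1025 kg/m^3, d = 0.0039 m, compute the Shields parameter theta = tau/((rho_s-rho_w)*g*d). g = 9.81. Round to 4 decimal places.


theta = tau / ((rho_s - rho_w) * g * d)
rho_s - rho_w = 2651 - 1025 = 1626
Denominator = 1626 * 9.81 * 0.0039 = 62.209134
theta = 4.75 / 62.209134
theta = 0.0764

0.0764
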